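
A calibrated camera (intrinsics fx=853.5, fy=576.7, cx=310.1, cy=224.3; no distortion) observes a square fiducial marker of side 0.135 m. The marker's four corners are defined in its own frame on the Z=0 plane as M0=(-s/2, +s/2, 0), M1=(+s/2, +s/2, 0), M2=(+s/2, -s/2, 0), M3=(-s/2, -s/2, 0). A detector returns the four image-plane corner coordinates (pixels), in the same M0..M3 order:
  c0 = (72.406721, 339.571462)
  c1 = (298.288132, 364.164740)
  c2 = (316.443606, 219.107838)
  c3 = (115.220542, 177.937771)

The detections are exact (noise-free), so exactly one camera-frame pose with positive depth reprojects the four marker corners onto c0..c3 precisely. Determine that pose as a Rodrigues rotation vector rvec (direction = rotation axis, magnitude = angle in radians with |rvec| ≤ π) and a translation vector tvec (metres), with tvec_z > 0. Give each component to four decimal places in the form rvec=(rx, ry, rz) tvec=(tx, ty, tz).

rvec=(-0.3298, -0.5342, 0.1786) tvec=(-0.0586, 0.0410, 0.4908)

Intrinsics K: fx=853.5, fy=576.7, cx=310.1, cy=224.3
Marker side s = 0.135 m; corners in marker frame (Z=0):
  M0 = (-0.0675, +0.0675, 0)
  M1 = (+0.0675, +0.0675, 0)
  M2 = (+0.0675, -0.0675, 0)
  M3 = (-0.0675, -0.0675, 0)
Detected image corners:
  c0 = (72.406721, 339.571462) px
  c1 = (298.288132, 364.164740) px
  c2 = (316.443606, 219.107838) px
  c3 = (115.220542, 177.937771) px
Planar DLT: solve 8×8 A·h = b for H (H[2,2]=1):
  H  [+1768.98383 -364.14941 +208.21200]
  H  [+509.33806 +934.06833 +272.53407]
  H  [+0.95492 -0.71900 +1.00000]
B = K⁻¹H; ‖b₁‖=2.037585, ‖b₂‖=2.037585; λ = 2/(‖b₁‖+‖b₂‖) = 0.490777, sign → tz>0 ⇒ λ=+0.490777
r₁ = λ·B[:,0] = (+0.84692,+0.25117,+0.46865); r₂ = λ·B[:,1] = (-0.08119,+0.93214,-0.35287)
r₃ = r₁×r₂ = (-0.52548,+0.26080,+0.80984); SVD([r₁ r₂ r₃]) → R = UVᵀ:
  R  [+0.84692 -0.08119 -0.52548]
  R  [+0.25117 +0.93214 +0.26080]
  R  [+0.46865 -0.35287 +0.80984]
t = (-0.05859, +0.04105, +0.49078) m
tr R = 2.588909; θ = arccos((tr R − 1)/2) = 0.652688 rad = 37.396°
axis k = ((R−Rᵀ)₃₂, (R−Rᵀ)₁₃, (R−Rᵀ)₂₁) / (2 sinθ) = (-0.505226, -0.818459, +0.273626)
rvec = θ·k = (-0.329755, -0.534198, +0.178593)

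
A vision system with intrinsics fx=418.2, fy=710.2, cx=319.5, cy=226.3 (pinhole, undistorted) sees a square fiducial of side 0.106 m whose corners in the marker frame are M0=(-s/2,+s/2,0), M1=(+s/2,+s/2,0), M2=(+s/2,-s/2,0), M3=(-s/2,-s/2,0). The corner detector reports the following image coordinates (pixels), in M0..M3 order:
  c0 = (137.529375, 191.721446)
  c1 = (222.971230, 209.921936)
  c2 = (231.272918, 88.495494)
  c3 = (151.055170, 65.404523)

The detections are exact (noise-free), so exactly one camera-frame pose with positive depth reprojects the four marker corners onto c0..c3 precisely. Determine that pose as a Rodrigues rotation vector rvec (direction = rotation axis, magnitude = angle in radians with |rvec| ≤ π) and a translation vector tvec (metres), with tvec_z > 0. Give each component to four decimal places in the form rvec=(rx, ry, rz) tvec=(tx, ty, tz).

Intrinsics K: fx=418.2, fy=710.2, cx=319.5, cy=226.3
Marker side s = 0.106 m; corners in marker frame (Z=0):
  M0 = (-0.0530, +0.0530, 0)
  M1 = (+0.0530, +0.0530, 0)
  M2 = (+0.0530, -0.0530, 0)
  M3 = (-0.0530, -0.0530, 0)
Detected image corners:
  c0 = (137.529375, 191.721446) px
  c1 = (222.971230, 209.921936) px
  c2 = (231.272918, 88.495494) px
  c3 = (151.055170, 65.404523) px
Planar DLT: solve 8×8 A·h = b for H (H[2,2]=1):
  H  [+866.41749 -201.56136 +186.87464]
  H  [+259.51855 +1093.84412 +137.38478]
  H  [+0.46149 -0.53420 +1.00000]
B = K⁻¹H; ‖b₁‖=1.793411, ‖b₂‖=1.793411; λ = 2/(‖b₁‖+‖b₂‖) = 0.557597, sign → tz>0 ⇒ λ=+0.557597
r₁ = λ·B[:,0] = (+0.95862,+0.12176,+0.25733); r₂ = λ·B[:,1] = (-0.04118,+0.95372,-0.29787)
r₃ = r₁×r₂ = (-0.28168,+0.27495,+0.91927); SVD([r₁ r₂ r₃]) → R = UVᵀ:
  R  [+0.95862 -0.04118 -0.28168]
  R  [+0.12176 +0.95372 +0.27495]
  R  [+0.25733 -0.29787 +0.91927]
t = (-0.17683, -0.06981, +0.55760) m
tr R = 2.831613; θ = arccos((tr R − 1)/2) = 0.413285 rad = 23.679°
axis k = ((R−Rᵀ)₃₂, (R−Rᵀ)₁₃, (R−Rᵀ)₂₁) / (2 sinθ) = (-0.713127, -0.671044, +0.202854)
rvec = θ·k = (-0.294725, -0.277332, +0.083836)

rvec=(-0.2947, -0.2773, 0.0838) tvec=(-0.1768, -0.0698, 0.5576)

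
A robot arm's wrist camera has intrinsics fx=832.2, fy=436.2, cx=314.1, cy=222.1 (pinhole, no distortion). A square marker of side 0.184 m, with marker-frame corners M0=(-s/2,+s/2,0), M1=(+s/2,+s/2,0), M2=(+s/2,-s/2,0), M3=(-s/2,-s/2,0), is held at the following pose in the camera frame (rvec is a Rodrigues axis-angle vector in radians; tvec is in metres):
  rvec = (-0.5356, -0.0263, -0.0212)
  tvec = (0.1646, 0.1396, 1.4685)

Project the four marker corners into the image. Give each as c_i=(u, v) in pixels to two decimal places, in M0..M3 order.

c0=(358.18, 289.72) c1=(465.44, 288.70) c2=(453.36, 239.13) c3=(352.70, 239.90)

Intrinsics K: fx=832.2, fy=436.2, cx=314.1, cy=222.1
Marker side s = 0.184 m; corners in marker frame (Z=0):
  M0 = (-0.0920, +0.0920, 0)
  M1 = (+0.0920, +0.0920, 0)
  M2 = (+0.0920, -0.0920, 0)
  M3 = (-0.0920, -0.0920, 0)
rvec = (-0.5356, -0.0263, -0.0212), |rvec| = θ = 0.53666 rad = 30.749°
Rodrigues: sinθ=0.51127, 1−cosθ=0.14058; R = I + sinθ·[k]× + (1−cosθ)·[k]×²:
    [+0.99944 +0.02707 -0.01951]
    [-0.01332 +0.85976 +0.51053]
    [+0.03060 -0.50999 +0.85964]
t = (0.1646, 0.1396, 1.4685) m
M0: Pc = R·M0+t = (+0.07514, +0.21992, +1.41877); u = 832.2·(+0.07514)/1.41877 + 314.1 = 358.1757, v = 436.2·(+0.21992)/1.41877 + 222.1 = 289.7154
M1: Pc = R·M1+t = (+0.25904, +0.21747, +1.42440); u = 832.2·(+0.25904)/1.42440 + 314.1 = 465.4431, v = 436.2·(+0.21747)/1.42440 + 222.1 = 288.6976
M2: Pc = R·M2+t = (+0.25406, +0.05928, +1.51823); u = 832.2·(+0.25406)/1.51823 + 314.1 = 453.3586, v = 436.2·(+0.05928)/1.51823 + 222.1 = 239.1307
M3: Pc = R·M3+t = (+0.07016, +0.06173, +1.51260); u = 832.2·(+0.07016)/1.51260 + 314.1 = 352.7007, v = 436.2·(+0.06173)/1.51260 + 222.1 = 239.9009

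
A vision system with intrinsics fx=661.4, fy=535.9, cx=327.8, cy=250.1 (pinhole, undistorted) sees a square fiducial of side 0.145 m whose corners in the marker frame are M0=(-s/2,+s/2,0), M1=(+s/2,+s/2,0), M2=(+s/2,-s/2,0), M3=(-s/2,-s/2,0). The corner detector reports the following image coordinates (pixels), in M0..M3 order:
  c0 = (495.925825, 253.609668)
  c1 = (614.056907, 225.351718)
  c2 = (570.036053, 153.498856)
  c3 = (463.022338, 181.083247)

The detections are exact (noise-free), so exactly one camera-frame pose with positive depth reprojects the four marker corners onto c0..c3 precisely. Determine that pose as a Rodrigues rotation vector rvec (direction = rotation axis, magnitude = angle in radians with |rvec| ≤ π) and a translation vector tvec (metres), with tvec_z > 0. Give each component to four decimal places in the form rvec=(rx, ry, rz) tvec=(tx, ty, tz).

rvec=(-0.5332, 0.2278, -0.2486) tvec=(0.2642, -0.0761, 0.8469)

Intrinsics K: fx=661.4, fy=535.9, cx=327.8, cy=250.1
Marker side s = 0.145 m; corners in marker frame (Z=0):
  M0 = (-0.0725, +0.0725, 0)
  M1 = (+0.0725, +0.0725, 0)
  M2 = (+0.0725, -0.0725, 0)
  M3 = (-0.0725, -0.0725, 0)
Detected image corners:
  c0 = (495.925825, 253.609668) px
  c1 = (614.056907, 225.351718) px
  c2 = (570.036053, 153.498856) px
  c3 = (463.022338, 181.083247) px
Planar DLT: solve 8×8 A·h = b for H (H[2,2]=1):
  H  [+680.42600 -67.94311 +534.17687]
  H  [-228.21909 +371.58521 +201.93875]
  H  [-0.17584 -0.62101 +1.00000]
B = K⁻¹H; ‖b₁‖=1.180841, ‖b₂‖=1.180841; λ = 2/(‖b₁‖+‖b₂‖) = 0.846854, sign → tz>0 ⇒ λ=+0.846854
r₁ = λ·B[:,0] = (+0.94502,-0.29115,-0.14891); r₂ = λ·B[:,1] = (+0.17365,+0.83263,-0.52590)
r₃ = r₁×r₂ = (+0.27710,+0.47113,+0.83741); SVD([r₁ r₂ r₃]) → R = UVᵀ:
  R  [+0.94502 +0.17365 +0.27710]
  R  [-0.29115 +0.83263 +0.47113]
  R  [-0.14891 -0.52590 +0.83741]
t = (+0.26424, -0.07611, +0.84685) m
tr R = 2.615056; θ = arccos((tr R − 1)/2) = 0.630847 rad = 36.145°
axis k = ((R−Rᵀ)₃₂, (R−Rᵀ)₁₃, (R−Rᵀ)₂₁) / (2 sinθ) = (-0.845185, +0.361135, -0.394010)
rvec = θ·k = (-0.533183, +0.227821, -0.248560)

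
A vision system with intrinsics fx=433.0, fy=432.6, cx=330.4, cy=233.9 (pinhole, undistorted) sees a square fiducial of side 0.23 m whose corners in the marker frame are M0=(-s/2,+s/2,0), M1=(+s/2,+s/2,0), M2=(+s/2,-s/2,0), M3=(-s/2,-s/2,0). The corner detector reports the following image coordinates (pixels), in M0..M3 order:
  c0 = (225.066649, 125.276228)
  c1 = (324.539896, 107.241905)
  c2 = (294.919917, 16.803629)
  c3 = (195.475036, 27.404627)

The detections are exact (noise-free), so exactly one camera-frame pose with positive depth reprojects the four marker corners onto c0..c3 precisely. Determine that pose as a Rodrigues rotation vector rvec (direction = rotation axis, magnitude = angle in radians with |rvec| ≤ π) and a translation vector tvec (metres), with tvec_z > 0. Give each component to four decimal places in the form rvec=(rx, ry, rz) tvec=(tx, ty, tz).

rvec=(-0.1439, -0.3063, -0.2903) tvec=(-0.1531, -0.3693, 0.9652)

Intrinsics K: fx=433.0, fy=432.6, cx=330.4, cy=233.9
Marker side s = 0.23 m; corners in marker frame (Z=0):
  M0 = (-0.1150, +0.1150, 0)
  M1 = (+0.1150, +0.1150, 0)
  M2 = (+0.1150, -0.1150, 0)
  M3 = (-0.1150, -0.1150, 0)
Detected image corners:
  c0 = (225.066649, 125.276228) px
  c1 = (324.539896, 107.241905) px
  c2 = (294.919917, 16.803629) px
  c3 = (195.475036, 27.404627) px
Planar DLT: solve 8×8 A·h = b for H (H[2,2]=1):
  H  [+517.76383 +102.99962 +261.70893]
  H  [-39.36099 +401.91479 +68.37576]
  H  [+0.32821 -0.09894 +1.00000]
B = K⁻¹H; ‖b₁‖=1.036057, ‖b₂‖=1.036057; λ = 2/(‖b₁‖+‖b₂‖) = 0.965198, sign → tz>0 ⇒ λ=+0.965198
r₁ = λ·B[:,0] = (+0.91242,-0.25910,+0.31678); r₂ = λ·B[:,1] = (+0.30246,+0.94837,-0.09549)
r₃ = r₁×r₂ = (-0.27568,+0.18295,+0.94368); SVD([r₁ r₂ r₃]) → R = UVᵀ:
  R  [+0.91242 +0.30246 -0.27568]
  R  [-0.25910 +0.94837 +0.18295]
  R  [+0.31678 -0.09549 +0.94368]
t = (-0.15312, -0.36931, +0.96520) m
tr R = 2.804467; θ = arccos((tr R − 1)/2) = 0.445876 rad = 25.547°
axis k = ((R−Rᵀ)₃₂, (R−Rᵀ)₁₃, (R−Rᵀ)₂₁) / (2 sinθ) = (-0.322829, -0.686923, -0.651090)
rvec = θ·k = (-0.143942, -0.306283, -0.290305)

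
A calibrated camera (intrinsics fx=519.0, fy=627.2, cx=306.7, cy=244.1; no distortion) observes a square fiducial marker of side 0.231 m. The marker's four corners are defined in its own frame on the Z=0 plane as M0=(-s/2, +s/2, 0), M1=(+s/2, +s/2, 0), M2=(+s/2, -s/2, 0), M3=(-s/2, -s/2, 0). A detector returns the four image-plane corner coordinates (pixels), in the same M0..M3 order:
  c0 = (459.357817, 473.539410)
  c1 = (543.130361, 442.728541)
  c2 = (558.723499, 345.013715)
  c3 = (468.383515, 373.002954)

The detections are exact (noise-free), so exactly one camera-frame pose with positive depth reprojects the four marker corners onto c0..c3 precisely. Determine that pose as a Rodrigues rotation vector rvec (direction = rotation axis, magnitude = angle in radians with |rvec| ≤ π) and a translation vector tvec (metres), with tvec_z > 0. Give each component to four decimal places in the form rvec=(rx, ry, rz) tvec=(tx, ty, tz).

rvec=(0.4220, -0.3045, -0.1092) tvec=(0.4529, 0.3088, 1.1660)

Intrinsics K: fx=519.0, fy=627.2, cx=306.7, cy=244.1
Marker side s = 0.231 m; corners in marker frame (Z=0):
  M0 = (-0.1155, +0.1155, 0)
  M1 = (+0.1155, +0.1155, 0)
  M2 = (+0.1155, -0.1155, 0)
  M3 = (-0.1155, -0.1155, 0)
Detected image corners:
  c0 = (459.357817, 473.539410) px
  c1 = (543.130361, 442.728541) px
  c2 = (558.723499, 345.013715) px
  c3 = (468.383515, 373.002954) px
Planar DLT: solve 8×8 A·h = b for H (H[2,2]=1):
  H  [+492.83714 +128.52061 +508.29847]
  H  [-33.66922 +575.65379 +410.23655]
  H  [+0.22972 +0.35906 +1.00000]
B = K⁻¹H; ‖b₁‖=0.857658, ‖b₂‖=0.857658; λ = 2/(‖b₁‖+‖b₂‖) = 1.165966, sign → tz>0 ⇒ λ=+1.165966
r₁ = λ·B[:,0] = (+0.94891,-0.16683,+0.26785); r₂ = λ·B[:,1] = (+0.04133,+0.90721,+0.41865)
r₃ = r₁×r₂ = (-0.31284,-0.38619,+0.86775); SVD([r₁ r₂ r₃]) → R = UVᵀ:
  R  [+0.94891 +0.04133 -0.31284]
  R  [-0.16683 +0.90721 -0.38619]
  R  [+0.26785 +0.41865 +0.86775]
t = (+0.45290, +0.30885, +1.16597) m
tr R = 2.723866; θ = arccos((tr R − 1)/2) = 0.531727 rad = 30.466°
axis k = ((R−Rᵀ)₃₂, (R−Rᵀ)₁₃, (R−Rᵀ)₂₁) / (2 sinθ) = (+0.793690, -0.572640, -0.205282)
rvec = θ·k = (+0.422026, -0.304488, -0.109154)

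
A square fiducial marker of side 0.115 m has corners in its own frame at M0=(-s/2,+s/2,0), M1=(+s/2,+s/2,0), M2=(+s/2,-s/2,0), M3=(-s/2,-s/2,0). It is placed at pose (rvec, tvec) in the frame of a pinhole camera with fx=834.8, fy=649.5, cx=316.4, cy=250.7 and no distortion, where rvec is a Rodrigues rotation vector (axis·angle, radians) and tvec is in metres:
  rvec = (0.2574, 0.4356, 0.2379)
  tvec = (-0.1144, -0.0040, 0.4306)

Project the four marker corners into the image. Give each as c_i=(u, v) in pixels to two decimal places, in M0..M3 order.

Intrinsics K: fx=834.8, fy=649.5, cx=316.4, cy=250.7
Marker side s = 0.115 m; corners in marker frame (Z=0):
  M0 = (-0.0575, +0.0575, 0)
  M1 = (+0.0575, +0.0575, 0)
  M2 = (+0.0575, -0.0575, 0)
  M3 = (-0.0575, -0.0575, 0)
rvec = (0.2574, 0.4356, 0.2379), |rvec| = θ = 0.55911 rad = 32.034°
Rodrigues: sinθ=0.53043, 1−cosθ=0.15227; R = I + sinθ·[k]× + (1−cosθ)·[k]×²:
    [+0.88000 -0.17108 +0.44309]
    [+0.28031 +0.94016 -0.19372]
    [-0.38343 +0.29468 +0.87530]
t = (-0.1144, -0.0040, 0.4306) m
M0: Pc = R·M0+t = (-0.17484, +0.03394, +0.46959); u = 834.8·(-0.17484)/0.46959 + 316.4 = 5.5886, v = 649.5·(+0.03394)/0.46959 + 250.7 = 297.6444
M1: Pc = R·M1+t = (-0.07364, +0.06618, +0.42550); u = 834.8·(-0.07364)/0.42550 + 316.4 = 171.9285, v = 649.5·(+0.06618)/0.42550 + 250.7 = 351.7162
M2: Pc = R·M2+t = (-0.05396, -0.04194, +0.39161); u = 834.8·(-0.05396)/0.39161 + 316.4 = 201.3669, v = 649.5·(-0.04194)/0.39161 + 250.7 = 181.1390
M3: Pc = R·M3+t = (-0.15516, -0.07418, +0.43570); u = 834.8·(-0.15516)/0.43570 + 316.4 = 19.1103, v = 649.5·(-0.07418)/0.43570 + 250.7 = 140.1246

c0=(5.59, 297.64) c1=(171.93, 351.72) c2=(201.37, 181.14) c3=(19.11, 140.12)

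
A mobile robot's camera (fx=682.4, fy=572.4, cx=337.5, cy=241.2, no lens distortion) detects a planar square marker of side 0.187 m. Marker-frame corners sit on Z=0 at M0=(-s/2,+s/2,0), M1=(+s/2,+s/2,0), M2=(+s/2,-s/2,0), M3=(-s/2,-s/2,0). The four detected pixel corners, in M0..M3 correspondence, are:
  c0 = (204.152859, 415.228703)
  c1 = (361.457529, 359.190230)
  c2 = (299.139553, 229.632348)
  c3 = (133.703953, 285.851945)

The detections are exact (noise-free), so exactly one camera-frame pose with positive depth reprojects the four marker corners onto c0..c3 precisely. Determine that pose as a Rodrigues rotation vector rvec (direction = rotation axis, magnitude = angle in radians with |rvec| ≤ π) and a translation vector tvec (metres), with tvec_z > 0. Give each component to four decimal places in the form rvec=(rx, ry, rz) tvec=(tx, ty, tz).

Intrinsics K: fx=682.4, fy=572.4, cx=337.5, cy=241.2
Marker side s = 0.187 m; corners in marker frame (Z=0):
  M0 = (-0.0935, +0.0935, 0)
  M1 = (+0.0935, +0.0935, 0)
  M2 = (+0.0935, -0.0935, 0)
  M3 = (-0.0935, -0.0935, 0)
Detected image corners:
  c0 = (204.152859, 415.228703) px
  c1 = (361.457529, 359.190230) px
  c2 = (299.139553, 229.632348) px
  c3 = (133.703953, 285.851945) px
Planar DLT: solve 8×8 A·h = b for H (H[2,2]=1):
  H  [+885.63259 +412.53323 +251.03122]
  H  [-270.22332 +766.92446 +323.63217]
  H  [+0.09279 +0.23128 +1.00000]
B = K⁻¹H; ‖b₁‖=1.355452, ‖b₂‖=1.355452; λ = 2/(‖b₁‖+‖b₂‖) = 0.737761, sign → tz>0 ⇒ λ=+0.737761
r₁ = λ·B[:,0] = (+0.92363,-0.37713,+0.06845); r₂ = λ·B[:,1] = (+0.36161,+0.91658,+0.17063)
r₃ = r₁×r₂ = (-0.12709,-0.13284,+0.98295); SVD([r₁ r₂ r₃]) → R = UVᵀ:
  R  [+0.92363 +0.36161 -0.12709]
  R  [-0.37713 +0.91658 -0.13284]
  R  [+0.06845 +0.17063 +0.98295]
t = (-0.09348, +0.10625, +0.73776) m
tr R = 2.823162; θ = arccos((tr R − 1)/2) = 0.423683 rad = 24.275°
axis k = ((R−Rᵀ)₃₂, (R−Rᵀ)₁₃, (R−Rᵀ)₂₁) / (2 sinθ) = (+0.369078, -0.237824, -0.898455)
rvec = θ·k = (+0.156372, -0.100762, -0.380660)

rvec=(0.1564, -0.1008, -0.3807) tvec=(-0.0935, 0.1062, 0.7378)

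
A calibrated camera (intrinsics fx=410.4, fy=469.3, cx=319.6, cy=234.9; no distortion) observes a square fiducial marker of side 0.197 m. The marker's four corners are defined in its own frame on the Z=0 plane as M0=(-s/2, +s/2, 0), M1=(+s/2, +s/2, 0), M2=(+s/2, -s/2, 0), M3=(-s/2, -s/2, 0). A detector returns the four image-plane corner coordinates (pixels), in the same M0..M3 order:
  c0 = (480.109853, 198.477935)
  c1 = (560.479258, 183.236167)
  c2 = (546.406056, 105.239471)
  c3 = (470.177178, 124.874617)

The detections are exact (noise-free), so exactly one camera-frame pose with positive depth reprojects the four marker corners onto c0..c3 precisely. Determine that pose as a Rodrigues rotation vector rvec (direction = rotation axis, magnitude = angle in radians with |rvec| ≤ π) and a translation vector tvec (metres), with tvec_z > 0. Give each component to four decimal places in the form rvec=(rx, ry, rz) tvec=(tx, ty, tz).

rvec=(-0.2320, 0.4167, -0.1026) tvec=(0.5323, -0.1986, 1.1304)

Intrinsics K: fx=410.4, fy=469.3, cx=319.6, cy=234.9
Marker side s = 0.197 m; corners in marker frame (Z=0):
  M0 = (-0.0985, +0.0985, 0)
  M1 = (+0.0985, +0.0985, 0)
  M2 = (+0.0985, -0.0985, 0)
  M3 = (-0.0985, -0.0985, 0)
Detected image corners:
  c0 = (480.109853, 198.477935) px
  c1 = (560.479258, 183.236167) px
  c2 = (546.406056, 105.239471) px
  c3 = (470.177178, 124.874617) px
Planar DLT: solve 8×8 A·h = b for H (H[2,2]=1):
  H  [+220.39850 -50.37122 +512.83963]
  H  [-141.35014 +351.39787 +152.44703]
  H  [-0.34384 -0.21572 +1.00000]
B = K⁻¹H; ‖b₁‖=0.884645, ‖b₂‖=0.884645; λ = 2/(‖b₁‖+‖b₂‖) = 1.130397, sign → tz>0 ⇒ λ=+1.130397
r₁ = λ·B[:,0] = (+0.90974,-0.14592,-0.38868); r₂ = λ·B[:,1] = (+0.05116,+0.96846,-0.24385)
r₃ = r₁×r₂ = (+0.41200,+0.20196,+0.88852); SVD([r₁ r₂ r₃]) → R = UVᵀ:
  R  [+0.90974 +0.05116 +0.41200]
  R  [-0.14592 +0.96846 +0.20196]
  R  [-0.38868 -0.24385 +0.88852]
t = (+0.53225, -0.19860, +1.13040) m
tr R = 2.766727; θ = arccos((tr R − 1)/2) = 0.487806 rad = 27.949°
axis k = ((R−Rᵀ)₃₂, (R−Rᵀ)₁₃, (R−Rᵀ)₂₁) / (2 sinθ) = (-0.475591, +0.854172, -0.210246)
rvec = θ·k = (-0.231996, +0.416670, -0.102559)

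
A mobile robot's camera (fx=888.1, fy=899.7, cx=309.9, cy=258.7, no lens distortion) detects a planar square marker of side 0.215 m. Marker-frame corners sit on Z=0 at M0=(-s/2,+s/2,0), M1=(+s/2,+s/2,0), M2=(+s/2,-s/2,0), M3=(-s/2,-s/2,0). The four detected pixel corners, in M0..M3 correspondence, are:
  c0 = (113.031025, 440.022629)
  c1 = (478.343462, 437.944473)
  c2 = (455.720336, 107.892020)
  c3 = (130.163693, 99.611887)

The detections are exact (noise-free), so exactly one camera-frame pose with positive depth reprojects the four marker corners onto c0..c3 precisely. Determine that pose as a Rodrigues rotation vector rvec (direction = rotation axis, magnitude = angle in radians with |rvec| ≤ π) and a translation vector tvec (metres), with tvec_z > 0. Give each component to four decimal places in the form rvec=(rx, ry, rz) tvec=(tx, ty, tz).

rvec=(-0.3019, -0.0834, -0.0016) tvec=(-0.0080, 0.0019, 0.5535)

Intrinsics K: fx=888.1, fy=899.7, cx=309.9, cy=258.7
Marker side s = 0.215 m; corners in marker frame (Z=0):
  M0 = (-0.1075, +0.1075, 0)
  M1 = (+0.1075, +0.1075, 0)
  M2 = (+0.1075, -0.1075, 0)
  M3 = (-0.1075, -0.1075, 0)
Detected image corners:
  c0 = (113.031025, 440.022629) px
  c1 = (478.343462, 437.944473) px
  c2 = (455.720336, 107.892020) px
  c3 = (130.163693, 99.611887) px
Planar DLT: solve 8×8 A·h = b for H (H[2,2]=1):
  H  [+1645.09847 -143.64779 +296.99600]
  H  [+56.15899 +1413.24827 +261.72586]
  H  [+0.14868 -0.53648 +1.00000]
B = K⁻¹H; ‖b₁‖=1.806734, ‖b₂‖=1.806734; λ = 2/(‖b₁‖+‖b₂‖) = 0.553485, sign → tz>0 ⇒ λ=+0.553485
r₁ = λ·B[:,0] = (+0.99655,+0.01089,+0.08229); r₂ = λ·B[:,1] = (+0.01409,+0.95479,-0.29693)
r₃ = r₁×r₂ = (-0.08180,+0.29707,+0.95135); SVD([r₁ r₂ r₃]) → R = UVᵀ:
  R  [+0.99655 +0.01409 -0.08180]
  R  [+0.01089 +0.95479 +0.29707]
  R  [+0.08229 -0.29693 +0.95135]
t = (-0.00804, +0.00186, +0.55348) m
tr R = 2.902689; θ = arccos((tr R − 1)/2) = 0.313227 rad = 17.947°
axis k = ((R−Rᵀ)₃₂, (R−Rᵀ)₁₃, (R−Rᵀ)₂₁) / (2 sinθ) = (-0.963883, -0.266276, -0.005198)
rvec = θ·k = (-0.301914, -0.083405, -0.001628)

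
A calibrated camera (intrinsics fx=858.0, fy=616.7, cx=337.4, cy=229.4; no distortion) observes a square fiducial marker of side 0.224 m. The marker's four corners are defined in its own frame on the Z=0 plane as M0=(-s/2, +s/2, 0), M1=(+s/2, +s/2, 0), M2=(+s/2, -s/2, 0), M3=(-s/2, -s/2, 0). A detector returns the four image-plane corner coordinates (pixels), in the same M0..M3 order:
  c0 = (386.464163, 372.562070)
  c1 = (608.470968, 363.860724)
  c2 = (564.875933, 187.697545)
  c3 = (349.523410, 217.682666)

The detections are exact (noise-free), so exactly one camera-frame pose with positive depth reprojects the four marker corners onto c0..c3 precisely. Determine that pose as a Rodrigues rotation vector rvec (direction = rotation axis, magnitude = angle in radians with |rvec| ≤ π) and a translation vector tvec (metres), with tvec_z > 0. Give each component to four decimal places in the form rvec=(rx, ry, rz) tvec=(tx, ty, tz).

Intrinsics K: fx=858.0, fy=616.7, cx=337.4, cy=229.4
Marker side s = 0.224 m; corners in marker frame (Z=0):
  M0 = (-0.1120, +0.1120, 0)
  M1 = (+0.1120, +0.1120, 0)
  M2 = (+0.1120, -0.1120, 0)
  M3 = (-0.1120, -0.1120, 0)
Detected image corners:
  c0 = (386.464163, 372.562070) px
  c1 = (608.470968, 363.860724) px
  c2 = (564.875933, 187.697545) px
  c3 = (349.523410, 217.682666) px
Planar DLT: solve 8×8 A·h = b for H (H[2,2]=1):
  H  [+700.54205 +164.72295 +470.19506]
  H  [-251.35685 +727.43930 +285.80282]
  H  [-0.57749 -0.02951 +1.00000]
B = K⁻¹H; ‖b₁‖=1.208185, ‖b₂‖=1.208185; λ = 2/(‖b₁‖+‖b₂‖) = 0.827688, sign → tz>0 ⇒ λ=+0.827688
r₁ = λ·B[:,0] = (+0.86376,-0.15955,-0.47798); r₂ = λ·B[:,1] = (+0.16851,+0.98540,-0.02442)
r₃ = r₁×r₂ = (+0.47490,-0.05945,+0.87803); SVD([r₁ r₂ r₃]) → R = UVᵀ:
  R  [+0.86376 +0.16851 +0.47490]
  R  [-0.15955 +0.98540 -0.05945]
  R  [-0.47798 -0.02442 +0.87803]
t = (+0.12810, +0.07570, +0.82769) m
tr R = 2.727182; θ = arccos((tr R − 1)/2) = 0.528447 rad = 30.278°
axis k = ((R−Rᵀ)₃₂, (R−Rᵀ)₁₃, (R−Rᵀ)₂₁) / (2 sinθ) = (+0.034738, +0.944962, -0.325330)
rvec = θ·k = (+0.018357, +0.499363, -0.171920)

rvec=(0.0184, 0.4994, -0.1719) tvec=(0.1281, 0.0757, 0.8277)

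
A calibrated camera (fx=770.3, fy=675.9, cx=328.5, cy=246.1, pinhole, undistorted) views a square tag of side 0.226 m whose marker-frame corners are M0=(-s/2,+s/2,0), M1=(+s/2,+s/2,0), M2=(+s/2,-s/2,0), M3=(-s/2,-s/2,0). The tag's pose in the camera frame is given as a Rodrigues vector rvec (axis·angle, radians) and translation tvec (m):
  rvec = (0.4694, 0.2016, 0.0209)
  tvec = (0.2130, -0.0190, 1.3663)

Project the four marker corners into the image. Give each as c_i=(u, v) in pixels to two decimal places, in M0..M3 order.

c0=(384.85, 281.01) c1=(508.77, 289.33) c2=(519.44, 187.44) c3=(385.73, 181.73)

Intrinsics K: fx=770.3, fy=675.9, cx=328.5, cy=246.1
Marker side s = 0.226 m; corners in marker frame (Z=0):
  M0 = (-0.1130, +0.1130, 0)
  M1 = (+0.1130, +0.1130, 0)
  M2 = (+0.1130, -0.1130, 0)
  M3 = (-0.1130, -0.1130, 0)
rvec = (0.4694, 0.2016, 0.0209), |rvec| = θ = 0.51129 rad = 29.295°
Rodrigues: sinθ=0.48930, 1−cosθ=0.12789; R = I + sinθ·[k]× + (1−cosθ)·[k]×²:
    [+0.97990 +0.02629 +0.19773]
    [+0.06629 +0.89200 -0.44715]
    [-0.18813 +0.45128 +0.87233]
t = (0.2130, -0.0190, 1.3663) m
M0: Pc = R·M0+t = (+0.10524, +0.07430, +1.43855); u = 770.3·(+0.10524)/1.43855 + 328.5 = 384.8537, v = 675.9·(+0.07430)/1.43855 + 246.1 = 281.0117
M1: Pc = R·M1+t = (+0.32670, +0.08929, +1.39604); u = 770.3·(+0.32670)/1.39604 + 328.5 = 508.7656, v = 675.9·(+0.08929)/1.39604 + 246.1 = 289.3289
M2: Pc = R·M2+t = (+0.32076, -0.11230, +1.29405); u = 770.3·(+0.32076)/1.29405 + 328.5 = 519.4358, v = 675.9·(-0.11230)/1.29405 + 246.1 = 187.4418
M3: Pc = R·M3+t = (+0.09930, -0.12729, +1.33656); u = 770.3·(+0.09930)/1.33656 + 328.5 = 385.7293, v = 675.9·(-0.12729)/1.33656 + 246.1 = 181.7310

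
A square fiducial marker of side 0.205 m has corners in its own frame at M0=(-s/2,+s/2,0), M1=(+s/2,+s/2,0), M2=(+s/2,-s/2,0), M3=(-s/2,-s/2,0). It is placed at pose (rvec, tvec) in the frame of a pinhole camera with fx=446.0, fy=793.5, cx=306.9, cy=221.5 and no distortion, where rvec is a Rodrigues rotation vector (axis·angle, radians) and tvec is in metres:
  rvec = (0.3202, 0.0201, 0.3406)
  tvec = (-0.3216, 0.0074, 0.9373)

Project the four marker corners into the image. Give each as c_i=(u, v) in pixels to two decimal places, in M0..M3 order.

c0=(98.36, 274.85) c1=(188.48, 329.89) c2=(212.86, 177.73) c3=(116.54, 117.60)

Intrinsics K: fx=446.0, fy=793.5, cx=306.9, cy=221.5
Marker side s = 0.205 m; corners in marker frame (Z=0):
  M0 = (-0.1025, +0.1025, 0)
  M1 = (+0.1025, +0.1025, 0)
  M2 = (+0.1025, -0.1025, 0)
  M3 = (-0.1025, -0.1025, 0)
rvec = (0.3202, 0.0201, 0.3406), |rvec| = θ = 0.46791 rad = 26.809°
Rodrigues: sinθ=0.45102, 1−cosθ=0.10749; R = I + sinθ·[k]× + (1−cosθ)·[k]×²:
    [+0.94285 -0.32515 +0.07292]
    [+0.33147 +0.89271 -0.30528]
    [+0.03417 +0.31200 +0.94947]
t = (-0.3216, 0.0074, 0.9373) m
M0: Pc = R·M0+t = (-0.45157, +0.06493, +0.96578); u = 446.0·(-0.45157)/0.96578 + 306.9 = 98.3635, v = 793.5·(+0.06493)/0.96578 + 221.5 = 274.8456
M1: Pc = R·M1+t = (-0.25829, +0.13288, +0.97278); u = 446.0·(-0.25829)/0.97278 + 306.9 = 188.4816, v = 793.5·(+0.13288)/0.97278 + 221.5 = 329.8889
M2: Pc = R·M2+t = (-0.19163, -0.05013, +0.90882); u = 446.0·(-0.19163)/0.90882 + 306.9 = 212.8582, v = 793.5·(-0.05013)/0.90882 + 221.5 = 177.7332
M3: Pc = R·M3+t = (-0.38491, -0.11808, +0.90182); u = 446.0·(-0.38491)/0.90182 + 306.9 = 116.5380, v = 793.5·(-0.11808)/0.90182 + 221.5 = 117.6042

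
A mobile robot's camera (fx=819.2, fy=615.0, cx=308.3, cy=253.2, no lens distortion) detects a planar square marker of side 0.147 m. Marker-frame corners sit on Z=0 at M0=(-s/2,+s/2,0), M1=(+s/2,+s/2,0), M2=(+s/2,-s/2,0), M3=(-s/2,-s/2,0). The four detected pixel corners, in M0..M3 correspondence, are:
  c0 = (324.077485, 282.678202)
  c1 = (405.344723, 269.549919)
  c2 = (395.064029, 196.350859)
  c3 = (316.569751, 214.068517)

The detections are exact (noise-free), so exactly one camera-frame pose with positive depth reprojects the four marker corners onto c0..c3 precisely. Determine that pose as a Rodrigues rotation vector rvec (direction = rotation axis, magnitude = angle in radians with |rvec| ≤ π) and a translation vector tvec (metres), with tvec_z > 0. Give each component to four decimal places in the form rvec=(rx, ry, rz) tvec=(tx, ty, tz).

Intrinsics K: fx=819.2, fy=615.0, cx=308.3, cy=253.2
Marker side s = 0.147 m; corners in marker frame (Z=0):
  M0 = (-0.0735, +0.0735, 0)
  M1 = (+0.0735, +0.0735, 0)
  M2 = (+0.0735, -0.0735, 0)
  M3 = (-0.0735, -0.0735, 0)
Detected image corners:
  c0 = (324.077485, 282.678202) px
  c1 = (405.344723, 269.549919) px
  c2 = (395.064029, 196.350859) px
  c3 = (316.569751, 214.068517) px
Planar DLT: solve 8×8 A·h = b for H (H[2,2]=1):
  H  [+370.33349 -5.64705 +358.79502]
  H  [-220.65861 +437.82371 +240.45791]
  H  [-0.48005 -0.18270 +1.00000]
B = K⁻¹H; ‖b₁‖=0.810415, ‖b₂‖=0.810415; λ = 2/(‖b₁‖+‖b₂‖) = 1.233935, sign → tz>0 ⇒ λ=+1.233935
r₁ = λ·B[:,0] = (+0.78075,-0.19885,-0.59236); r₂ = λ·B[:,1] = (+0.07634,+0.97126,-0.22544)
r₃ = r₁×r₂ = (+0.62016,+0.13079,+0.77349); SVD([r₁ r₂ r₃]) → R = UVᵀ:
  R  [+0.78075 +0.07634 +0.62016]
  R  [-0.19885 +0.97126 +0.13079]
  R  [-0.59236 -0.22544 +0.77349]
t = (+0.07606, -0.02557, +1.23394) m
tr R = 2.525507; θ = arccos((tr R − 1)/2) = 0.703236 rad = 40.292°
axis k = ((R−Rᵀ)₃₂, (R−Rᵀ)₁₃, (R−Rᵀ)₂₁) / (2 sinθ) = (-0.275424, +0.937482, -0.212766)
rvec = θ·k = (-0.193688, +0.659271, -0.149625)

rvec=(-0.1937, 0.6593, -0.1496) tvec=(0.0761, -0.0256, 1.2339)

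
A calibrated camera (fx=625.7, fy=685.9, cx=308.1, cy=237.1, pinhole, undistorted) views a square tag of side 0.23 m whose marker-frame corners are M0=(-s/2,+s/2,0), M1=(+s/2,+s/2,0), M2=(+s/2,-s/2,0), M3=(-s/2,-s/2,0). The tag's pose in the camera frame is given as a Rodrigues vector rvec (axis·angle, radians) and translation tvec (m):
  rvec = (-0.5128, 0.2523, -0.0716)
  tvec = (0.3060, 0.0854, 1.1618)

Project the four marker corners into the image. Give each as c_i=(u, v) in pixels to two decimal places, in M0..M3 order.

Intrinsics K: fx=625.7, fy=685.9, cx=308.1, cy=237.1
Marker side s = 0.23 m; corners in marker frame (Z=0):
  M0 = (-0.1150, +0.1150, 0)
  M1 = (+0.1150, +0.1150, 0)
  M2 = (+0.1150, -0.1150, 0)
  M3 = (-0.1150, -0.1150, 0)
rvec = (-0.5128, 0.2523, -0.0716), |rvec| = θ = 0.57597 rad = 33.001°
Rodrigues: sinθ=0.54465, 1−cosθ=0.16134; R = I + sinθ·[k]× + (1−cosθ)·[k]×²:
    [+0.96655 +0.00479 +0.25644]
    [-0.13063 +0.86962 +0.47613]
    [-0.22072 -0.49370 +0.84116]
t = (0.3060, 0.0854, 1.1618) m
M0: Pc = R·M0+t = (+0.19540, +0.20043, +1.13041); u = 625.7·(+0.19540)/1.13041 + 308.1 = 416.2556, v = 685.9·(+0.20043)/1.13041 + 237.1 = 358.7144
M1: Pc = R·M1+t = (+0.41770, +0.17038, +1.07964); u = 625.7·(+0.41770)/1.07964 + 308.1 = 550.1777, v = 685.9·(+0.17038)/1.07964 + 237.1 = 345.3456
M2: Pc = R·M2+t = (+0.41660, -0.02963, +1.19319); u = 625.7·(+0.41660)/1.19319 + 308.1 = 526.5631, v = 685.9·(-0.02963)/1.19319 + 237.1 = 220.0683
M3: Pc = R·M3+t = (+0.19430, +0.00042, +1.24396); u = 625.7·(+0.19430)/1.24396 + 308.1 = 405.8294, v = 685.9·(+0.00042)/1.24396 + 237.1 = 237.3293

c0=(416.26, 358.71) c1=(550.18, 345.35) c2=(526.56, 220.07) c3=(405.83, 237.33)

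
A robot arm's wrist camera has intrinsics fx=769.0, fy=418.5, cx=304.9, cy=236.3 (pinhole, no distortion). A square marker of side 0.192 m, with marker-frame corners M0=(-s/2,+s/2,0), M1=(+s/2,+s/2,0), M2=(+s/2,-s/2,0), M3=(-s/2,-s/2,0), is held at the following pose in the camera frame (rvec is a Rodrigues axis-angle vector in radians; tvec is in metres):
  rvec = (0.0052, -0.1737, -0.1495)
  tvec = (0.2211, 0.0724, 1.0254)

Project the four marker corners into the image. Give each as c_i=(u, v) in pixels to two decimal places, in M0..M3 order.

c0=(412.79, 311.50) c1=(547.16, 297.68) c2=(526.99, 221.49) c3=(391.50, 232.87)

Intrinsics K: fx=769.0, fy=418.5, cx=304.9, cy=236.3
Marker side s = 0.192 m; corners in marker frame (Z=0):
  M0 = (-0.0960, +0.0960, 0)
  M1 = (+0.0960, +0.0960, 0)
  M2 = (+0.0960, -0.0960, 0)
  M3 = (-0.0960, -0.0960, 0)
rvec = (0.0052, -0.1737, -0.1495), |rvec| = θ = 0.22924 rad = 13.134°
Rodrigues: sinθ=0.22723, 1−cosθ=0.02616; R = I + sinθ·[k]× + (1−cosθ)·[k]×²:
    [+0.97385 +0.14774 -0.17257]
    [-0.14864 +0.98886 +0.00777]
    [+0.17180 +0.01808 +0.98497]
t = (0.2211, 0.0724, 1.0254) m
M0: Pc = R·M0+t = (+0.14179, +0.18160, +1.01064); u = 769.0·(+0.14179)/1.01064 + 304.9 = 412.7909, v = 418.5·(+0.18160)/1.01064 + 236.3 = 311.4994
M1: Pc = R·M1+t = (+0.32877, +0.15306, +1.04363); u = 769.0·(+0.32877)/1.04363 + 304.9 = 547.1575, v = 418.5·(+0.15306)/1.04363 + 236.3 = 297.6781
M2: Pc = R·M2+t = (+0.30041, -0.03680, +1.04016); u = 769.0·(+0.30041)/1.04016 + 304.9 = 526.9941, v = 418.5·(-0.03680)/1.04016 + 236.3 = 221.4936
M3: Pc = R·M3+t = (+0.11343, -0.00826, +1.00717); u = 769.0·(+0.11343)/1.00717 + 304.9 = 391.5039, v = 418.5·(-0.00826)/1.00717 + 236.3 = 232.8675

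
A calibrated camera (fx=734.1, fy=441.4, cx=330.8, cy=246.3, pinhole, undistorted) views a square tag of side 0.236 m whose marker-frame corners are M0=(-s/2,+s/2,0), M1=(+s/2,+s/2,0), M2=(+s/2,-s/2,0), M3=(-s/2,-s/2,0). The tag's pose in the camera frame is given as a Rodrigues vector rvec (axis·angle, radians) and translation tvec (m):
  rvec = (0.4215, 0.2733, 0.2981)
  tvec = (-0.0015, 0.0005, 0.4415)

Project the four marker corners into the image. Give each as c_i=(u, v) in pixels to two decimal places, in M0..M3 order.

c0=(136.42, 300.50) c1=(456.59, 380.66) c2=(598.56, 171.17) c3=(182.39, 94.54)

Intrinsics K: fx=734.1, fy=441.4, cx=330.8, cy=246.3
Marker side s = 0.236 m; corners in marker frame (Z=0):
  M0 = (-0.1180, +0.1180, 0)
  M1 = (+0.1180, +0.1180, 0)
  M2 = (+0.1180, -0.1180, 0)
  M3 = (-0.1180, -0.1180, 0)
rvec = (0.4215, 0.2733, 0.2981), |rvec| = θ = 0.58414 rad = 33.469°
Rodrigues: sinθ=0.55148, 1−cosθ=0.16581; R = I + sinθ·[k]× + (1−cosθ)·[k]×²:
    [+0.92052 -0.22546 +0.31908]
    [+0.33741 +0.87048 -0.35834]
    [-0.19696 +0.43753 +0.87737]
t = (-0.0015, 0.0005, 0.4415) m
M0: Pc = R·M0+t = (-0.13673, +0.06340, +0.51637); u = 734.1·(-0.13673)/0.51637 + 330.8 = 136.4238, v = 441.4·(+0.06340)/0.51637 + 246.3 = 300.4972
M1: Pc = R·M1+t = (+0.08052, +0.14303, +0.46989); u = 734.1·(+0.08052)/0.46989 + 330.8 = 456.5922, v = 441.4·(+0.14303)/0.46989 + 246.3 = 380.6606
M2: Pc = R·M2+t = (+0.13373, -0.06240, +0.36663); u = 734.1·(+0.13373)/0.36663 + 330.8 = 598.5564, v = 441.4·(-0.06240)/0.36663 + 246.3 = 171.1715
M3: Pc = R·M3+t = (-0.08352, -0.14203, +0.41311); u = 734.1·(-0.08352)/0.41311 + 330.8 = 182.3896, v = 441.4·(-0.14203)/0.41311 + 246.3 = 94.5431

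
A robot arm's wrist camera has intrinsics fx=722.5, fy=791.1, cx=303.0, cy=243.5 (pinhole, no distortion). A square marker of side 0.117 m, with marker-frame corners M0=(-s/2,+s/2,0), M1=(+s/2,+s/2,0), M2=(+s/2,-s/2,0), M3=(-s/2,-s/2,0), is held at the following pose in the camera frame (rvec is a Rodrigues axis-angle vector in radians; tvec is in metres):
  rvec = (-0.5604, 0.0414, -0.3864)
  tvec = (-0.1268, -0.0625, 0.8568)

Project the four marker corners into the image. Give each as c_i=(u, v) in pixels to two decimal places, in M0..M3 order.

Intrinsics K: fx=722.5, fy=791.1, cx=303.0, cy=243.5
Marker side s = 0.117 m; corners in marker frame (Z=0):
  M0 = (-0.0585, +0.0585, 0)
  M1 = (+0.0585, +0.0585, 0)
  M2 = (+0.0585, -0.0585, 0)
  M3 = (-0.0585, -0.0585, 0)
rvec = (-0.5604, 0.0414, -0.3864), |rvec| = θ = 0.68196 rad = 39.073°
Rodrigues: sinθ=0.63031, 1−cosθ=0.22366; R = I + sinθ·[k]× + (1−cosθ)·[k]×²:
    [+0.92737 +0.34598 +0.14240]
    [-0.36830 +0.77716 +0.51027]
    [+0.06587 -0.52565 +0.84814]
t = (-0.1268, -0.0625, 0.8568) m
M0: Pc = R·M0+t = (-0.16081, +0.00451, +0.82220); u = 722.5·(-0.16081)/0.82220 + 303.0 = 161.6879, v = 791.1·(+0.00451)/0.82220 + 243.5 = 247.8389
M1: Pc = R·M1+t = (-0.05231, -0.03858, +0.82990); u = 722.5·(-0.05231)/0.82990 + 303.0 = 257.4607, v = 791.1·(-0.03858)/0.82990 + 243.5 = 206.7227
M2: Pc = R·M2+t = (-0.09279, -0.12951, +0.89140); u = 722.5·(-0.09279)/0.89140 + 303.0 = 227.7931, v = 791.1·(-0.12951)/0.89140 + 243.5 = 128.5635
M3: Pc = R·M3+t = (-0.20129, -0.08642, +0.88370); u = 722.5·(-0.20129)/0.88370 + 303.0 = 138.4268, v = 791.1·(-0.08642)/0.88370 + 243.5 = 166.1365

c0=(161.69, 247.84) c1=(257.46, 206.72) c2=(227.79, 128.56) c3=(138.43, 166.14)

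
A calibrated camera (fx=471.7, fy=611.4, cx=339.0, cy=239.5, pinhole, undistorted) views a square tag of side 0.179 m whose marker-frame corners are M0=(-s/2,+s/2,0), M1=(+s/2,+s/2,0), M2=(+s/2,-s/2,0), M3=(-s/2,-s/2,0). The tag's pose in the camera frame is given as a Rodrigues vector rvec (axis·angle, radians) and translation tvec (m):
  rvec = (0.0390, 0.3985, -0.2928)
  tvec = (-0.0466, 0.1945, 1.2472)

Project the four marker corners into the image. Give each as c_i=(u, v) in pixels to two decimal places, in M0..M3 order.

c0=(302.32, 384.99) c1=(361.60, 368.63) c2=(341.47, 281.98) c3=(283.44, 302.98)

Intrinsics K: fx=471.7, fy=611.4, cx=339.0, cy=239.5
Marker side s = 0.179 m; corners in marker frame (Z=0):
  M0 = (-0.0895, +0.0895, 0)
  M1 = (+0.0895, +0.0895, 0)
  M2 = (+0.0895, -0.0895, 0)
  M3 = (-0.0895, -0.0895, 0)
rvec = (0.0390, 0.3985, -0.2928), |rvec| = θ = 0.49604 rad = 28.421°
Rodrigues: sinθ=0.47595, 1−cosθ=0.12053; R = I + sinθ·[k]× + (1−cosθ)·[k]×²:
    [+0.88022 +0.28855 +0.37676]
    [-0.27333 +0.95726 -0.09457]
    [-0.38795 -0.01973 +0.92147]
t = (-0.0466, 0.1945, 1.2472) m
M0: Pc = R·M0+t = (-0.09955, +0.30464, +1.28016); u = 471.7·(-0.09955)/1.28016 + 339.0 = 302.3172, v = 611.4·(+0.30464)/1.28016 + 239.5 = 384.9944
M1: Pc = R·M1+t = (+0.05801, +0.25571, +1.21071); u = 471.7·(+0.05801)/1.21071 + 339.0 = 361.5991, v = 611.4·(+0.25571)/1.21071 + 239.5 = 368.6326
M2: Pc = R·M2+t = (+0.00635, +0.08436, +1.21424); u = 471.7·(+0.00635)/1.21424 + 339.0 = 341.4684, v = 611.4·(+0.08436)/1.21424 + 239.5 = 281.9784
M3: Pc = R·M3+t = (-0.15121, +0.13329, +1.28369); u = 471.7·(-0.15121)/1.28369 + 339.0 = 283.4387, v = 611.4·(+0.13329)/1.28369 + 239.5 = 302.9829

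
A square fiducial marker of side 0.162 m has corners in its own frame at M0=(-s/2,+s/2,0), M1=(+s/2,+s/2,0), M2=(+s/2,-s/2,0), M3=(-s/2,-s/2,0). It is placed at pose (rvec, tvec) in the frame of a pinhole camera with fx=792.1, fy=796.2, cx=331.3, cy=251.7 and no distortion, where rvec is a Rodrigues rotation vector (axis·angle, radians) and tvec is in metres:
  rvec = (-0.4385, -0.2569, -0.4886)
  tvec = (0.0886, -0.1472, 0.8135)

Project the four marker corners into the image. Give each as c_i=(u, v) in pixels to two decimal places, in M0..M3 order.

c0=(394.18, 198.21) c1=(524.67, 139.15) c2=(437.99, 28.57) c3=(310.55, 76.13)

Intrinsics K: fx=792.1, fy=796.2, cx=331.3, cy=251.7
Marker side s = 0.162 m; corners in marker frame (Z=0):
  M0 = (-0.0810, +0.0810, 0)
  M1 = (+0.0810, +0.0810, 0)
  M2 = (+0.0810, -0.0810, 0)
  M3 = (-0.0810, -0.0810, 0)
rvec = (-0.4385, -0.2569, -0.4886), |rvec| = θ = 0.70499 rad = 40.393°
Rodrigues: sinθ=0.64803, 1−cosθ=0.23838; R = I + sinθ·[k]× + (1−cosθ)·[k]×²:
    [+0.85384 +0.50315 -0.13338]
    [-0.39509 +0.79327 +0.46327]
    [+0.33890 -0.34286 +0.87612]
t = (0.0886, -0.1472, 0.8135) m
M0: Pc = R·M0+t = (+0.06019, -0.05094, +0.75828); u = 792.1·(+0.06019)/0.75828 + 331.3 = 394.1790, v = 796.2·(-0.05094)/0.75828 + 251.7 = 198.2096
M1: Pc = R·M1+t = (+0.19852, -0.11495, +0.81318); u = 792.1·(+0.19852)/0.81318 + 331.3 = 524.6706, v = 796.2·(-0.11495)/0.81318 + 251.7 = 139.1529
M2: Pc = R·M2+t = (+0.11701, -0.24346, +0.86872); u = 792.1·(+0.11701)/0.86872 + 331.3 = 437.9858, v = 796.2·(-0.24346)/0.86872 + 251.7 = 28.5670
M3: Pc = R·M3+t = (-0.02132, -0.17945, +0.81382); u = 792.1·(-0.02132)/0.81382 + 331.3 = 310.5524, v = 796.2·(-0.17945)/0.81382 + 251.7 = 76.1327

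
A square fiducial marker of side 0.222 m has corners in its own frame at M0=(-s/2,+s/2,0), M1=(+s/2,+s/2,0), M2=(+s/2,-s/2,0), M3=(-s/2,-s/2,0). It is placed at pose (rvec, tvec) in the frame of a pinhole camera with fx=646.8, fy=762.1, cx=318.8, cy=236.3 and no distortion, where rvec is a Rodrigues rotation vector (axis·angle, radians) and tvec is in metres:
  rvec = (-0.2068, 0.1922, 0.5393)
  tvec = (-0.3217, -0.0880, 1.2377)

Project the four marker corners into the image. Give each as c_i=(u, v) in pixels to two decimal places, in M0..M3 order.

Intrinsics K: fx=646.8, fy=762.1, cx=318.8, cy=236.3
Marker side s = 0.222 m; corners in marker frame (Z=0):
  M0 = (-0.1110, +0.1110, 0)
  M1 = (+0.1110, +0.1110, 0)
  M2 = (+0.1110, -0.1110, 0)
  M3 = (-0.1110, -0.1110, 0)
rvec = (-0.2068, 0.1922, 0.5393), |rvec| = θ = 0.60873 rad = 34.878°
Rodrigues: sinθ=0.57183, 1−cosθ=0.17962; R = I + sinθ·[k]× + (1−cosθ)·[k]×²:
    [+0.84111 -0.52587 +0.12649]
    [+0.48734 +0.83828 +0.24451]
    [-0.23461 -0.14402 +0.96136]
t = (-0.3217, -0.0880, 1.2377) m
M0: Pc = R·M0+t = (-0.47343, -0.04905, +1.24776); u = 646.8·(-0.47343)/1.24776 + 318.8 = 73.3854, v = 762.1·(-0.04905)/1.24776 + 236.3 = 206.3444
M1: Pc = R·M1+t = (-0.28671, +0.05914, +1.19567); u = 646.8·(-0.28671)/1.19567 + 318.8 = 163.7045, v = 762.1·(+0.05914)/1.19567 + 236.3 = 273.9972
M2: Pc = R·M2+t = (-0.16997, -0.12695, +1.22764); u = 646.8·(-0.16997)/1.22764 + 318.8 = 229.2516, v = 762.1·(-0.12695)/1.22764 + 236.3 = 157.4887
M3: Pc = R·M3+t = (-0.35669, -0.23514, +1.27973); u = 646.8·(-0.35669)/1.27973 + 318.8 = 138.5213, v = 762.1·(-0.23514)/1.27973 + 236.3 = 96.2678

c0=(73.39, 206.34) c1=(163.70, 274.00) c2=(229.25, 157.49) c3=(138.52, 96.27)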